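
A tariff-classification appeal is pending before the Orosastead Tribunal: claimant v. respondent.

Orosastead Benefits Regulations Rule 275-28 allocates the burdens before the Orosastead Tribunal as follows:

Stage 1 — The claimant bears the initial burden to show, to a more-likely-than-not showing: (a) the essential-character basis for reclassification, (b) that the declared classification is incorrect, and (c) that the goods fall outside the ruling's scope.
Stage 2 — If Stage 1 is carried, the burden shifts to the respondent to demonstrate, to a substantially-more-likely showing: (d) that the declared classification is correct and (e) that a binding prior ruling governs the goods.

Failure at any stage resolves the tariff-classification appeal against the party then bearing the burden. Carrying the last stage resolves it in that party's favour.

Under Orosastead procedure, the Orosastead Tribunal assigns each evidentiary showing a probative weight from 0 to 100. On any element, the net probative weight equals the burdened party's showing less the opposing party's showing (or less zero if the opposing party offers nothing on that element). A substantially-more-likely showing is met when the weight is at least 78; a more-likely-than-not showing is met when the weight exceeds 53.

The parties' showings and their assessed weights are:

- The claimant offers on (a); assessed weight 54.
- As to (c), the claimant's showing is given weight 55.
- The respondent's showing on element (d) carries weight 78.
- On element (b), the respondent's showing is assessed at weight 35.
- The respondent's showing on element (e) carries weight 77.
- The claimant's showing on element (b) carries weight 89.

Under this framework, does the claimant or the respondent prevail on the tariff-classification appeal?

claimant

At Stage 1 the claimant must meet a more-likely-than-not showing (weight exceeds 53): on (a) the weight is 54, > 53, so (a) meets the standard; on (b) the weight is 89 less the opposing 35 gives net 54, > 53, so (b) meets the standard; on (c) the weight is 55, which does exceed 53, so (c) meets the standard.
  All elements met. The burden passes to the respondent.
At Stage 2 the respondent must meet a substantially-more-likely showing (weight is at least 78): on (d) the weight is 78, ≥ 78, so (d) meets the standard; on (e) the weight is 77, which does not reach 78, so (e) does not meet the standard.
  Not every element is met, so the respondent fails to carry Stage 2.
The analysis ends at Stage 2; the claimant prevails.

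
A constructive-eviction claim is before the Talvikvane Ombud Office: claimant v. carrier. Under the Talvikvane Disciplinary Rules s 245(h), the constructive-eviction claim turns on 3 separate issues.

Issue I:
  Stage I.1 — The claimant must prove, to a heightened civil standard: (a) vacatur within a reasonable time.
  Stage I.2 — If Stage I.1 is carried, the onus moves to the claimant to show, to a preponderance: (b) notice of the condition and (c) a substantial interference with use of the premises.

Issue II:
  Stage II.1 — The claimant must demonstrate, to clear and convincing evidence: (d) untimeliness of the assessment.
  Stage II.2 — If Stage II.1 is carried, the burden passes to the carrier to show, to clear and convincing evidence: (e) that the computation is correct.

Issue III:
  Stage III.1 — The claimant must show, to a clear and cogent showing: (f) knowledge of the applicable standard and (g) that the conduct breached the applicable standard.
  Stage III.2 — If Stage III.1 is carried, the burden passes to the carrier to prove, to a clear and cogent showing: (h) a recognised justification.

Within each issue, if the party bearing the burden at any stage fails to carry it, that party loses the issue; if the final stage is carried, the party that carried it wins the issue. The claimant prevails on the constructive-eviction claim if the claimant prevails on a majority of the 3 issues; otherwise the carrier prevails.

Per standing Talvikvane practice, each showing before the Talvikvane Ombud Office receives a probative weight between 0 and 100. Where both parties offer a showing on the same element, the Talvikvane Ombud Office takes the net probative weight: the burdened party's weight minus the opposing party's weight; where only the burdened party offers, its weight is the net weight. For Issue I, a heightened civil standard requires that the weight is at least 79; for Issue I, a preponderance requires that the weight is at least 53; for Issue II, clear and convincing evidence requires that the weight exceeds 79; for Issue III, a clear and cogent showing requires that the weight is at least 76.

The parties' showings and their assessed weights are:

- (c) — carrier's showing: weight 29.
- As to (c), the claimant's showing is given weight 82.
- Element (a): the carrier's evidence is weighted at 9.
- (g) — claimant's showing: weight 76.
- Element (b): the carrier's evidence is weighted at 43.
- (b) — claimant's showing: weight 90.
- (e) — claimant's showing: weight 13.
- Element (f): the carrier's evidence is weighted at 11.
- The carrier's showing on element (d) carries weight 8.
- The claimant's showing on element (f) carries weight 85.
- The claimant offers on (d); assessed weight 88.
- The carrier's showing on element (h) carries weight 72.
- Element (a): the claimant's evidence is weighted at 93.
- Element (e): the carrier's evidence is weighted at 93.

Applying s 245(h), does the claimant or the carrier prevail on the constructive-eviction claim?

— Issue I —
At Stage I.1 the claimant must meet a heightened civil standard (weight is at least 79): on (a) the weight is 93 less the opposing 9 gives net 84, ≥ 79, so (a) meets the standard.
  All elements met. The claimant retains the burden for Stage I.2.
At Stage I.2 the claimant must meet a preponderance (weight is at least 53): on (b) the weight is 90 less the opposing 43 gives net 47, which does not reach 53, so (b) does not meet the standard; on (c) the weight is 82 less the opposing 29 gives net 53, ≥ 53, so (c) meets the standard.
  Not every element is met, so the claimant fails to carry Stage I.2.
So the carrier prevails on this issue.
— Issue II —
Stage II.1 (claimant, clear and convincing evidence, weight exceeds 79): (d) net 88−8=80 > 79 — meets.
  All elements met. The burden passes to the carrier.
Stage II.2 (carrier, clear and convincing evidence, weight exceeds 79): (e) net 93−13=80 > 79 — meets.
  Stage II.2 carried; the final stage is satisfied.
All stages carried — the carrier prevails on this issue.
— Issue III —
Stage III.1 (claimant, a clear and cogent showing, weight is at least 76): (f) net 85−11=74 < 76 — fails; (g) 76 ≥ 76 — meets.
  The claimant does not carry Stage III.1.
The analysis ends at Stage III.1; the carrier prevails on this issue.
Per-issue: Issue I → carrier; Issue II → carrier; Issue III → carrier. The claimant must prevail on a majority of issues; overall, the carrier prevails.

carrier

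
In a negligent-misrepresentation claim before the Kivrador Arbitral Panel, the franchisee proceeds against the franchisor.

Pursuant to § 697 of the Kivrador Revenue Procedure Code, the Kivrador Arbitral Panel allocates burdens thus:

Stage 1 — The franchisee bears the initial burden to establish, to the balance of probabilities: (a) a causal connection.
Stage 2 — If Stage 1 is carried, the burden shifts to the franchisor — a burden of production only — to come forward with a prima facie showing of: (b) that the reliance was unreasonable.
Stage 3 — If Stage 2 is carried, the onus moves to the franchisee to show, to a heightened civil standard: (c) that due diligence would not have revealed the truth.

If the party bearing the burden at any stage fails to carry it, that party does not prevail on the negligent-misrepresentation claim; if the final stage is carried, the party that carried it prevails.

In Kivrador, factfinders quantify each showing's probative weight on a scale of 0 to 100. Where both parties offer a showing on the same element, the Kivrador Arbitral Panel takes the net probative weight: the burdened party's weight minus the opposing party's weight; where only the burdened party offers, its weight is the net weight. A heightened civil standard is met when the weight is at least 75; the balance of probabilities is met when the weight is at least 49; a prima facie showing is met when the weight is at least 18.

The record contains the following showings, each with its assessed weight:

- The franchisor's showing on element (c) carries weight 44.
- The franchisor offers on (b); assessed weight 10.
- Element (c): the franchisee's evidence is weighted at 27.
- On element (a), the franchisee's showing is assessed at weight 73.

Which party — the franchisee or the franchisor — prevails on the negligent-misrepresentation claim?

At Stage 1 the franchisee must meet the balance of probabilities (weight is at least 49): on (a) the weight is 73, ≥ 49, so (a) meets the standard.
  The franchisee carries Stage 1; the franchisor now bears the burden.
At Stage 2 the franchisor must meet a prima facie showing (weight is at least 18): on (b) the weight is 10, < 18, so (b) does not meet the standard.
  Stage 2 not carried; the franchisor fails its burden.
So the franchisee prevails.

franchisee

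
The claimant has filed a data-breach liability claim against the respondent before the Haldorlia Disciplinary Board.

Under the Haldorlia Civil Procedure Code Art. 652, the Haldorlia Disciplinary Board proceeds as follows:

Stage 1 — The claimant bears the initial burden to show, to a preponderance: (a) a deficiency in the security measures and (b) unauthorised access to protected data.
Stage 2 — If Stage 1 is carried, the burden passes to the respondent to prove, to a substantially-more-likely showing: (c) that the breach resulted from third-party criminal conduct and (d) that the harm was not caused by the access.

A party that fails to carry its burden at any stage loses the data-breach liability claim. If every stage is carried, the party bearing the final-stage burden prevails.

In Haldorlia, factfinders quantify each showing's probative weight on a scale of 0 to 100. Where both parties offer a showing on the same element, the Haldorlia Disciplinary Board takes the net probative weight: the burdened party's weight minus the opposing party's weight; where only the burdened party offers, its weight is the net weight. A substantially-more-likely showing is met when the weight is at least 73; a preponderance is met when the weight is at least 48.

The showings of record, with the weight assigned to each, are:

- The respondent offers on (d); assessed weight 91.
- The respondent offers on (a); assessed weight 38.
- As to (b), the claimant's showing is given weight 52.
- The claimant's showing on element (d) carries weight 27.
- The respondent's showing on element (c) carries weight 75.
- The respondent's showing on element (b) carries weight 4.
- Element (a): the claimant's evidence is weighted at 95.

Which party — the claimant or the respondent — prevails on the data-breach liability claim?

claimant

Stage 1 — burden on claimant; standard: a preponderance (weight is at least 48).
    (a): 95 − 38 = 57 ≥ 48 [met]
    (b): 52 − 4 = 48 ≥ 48 [met]
  The claimant carries Stage 1; the respondent now bears the burden.
Stage 2 — burden on respondent; standard: a substantially-more-likely showing (weight is at least 73).
    (c): 75 ≥ 73 [met]
    (d): 91 − 27 = 64 < 73 [not met]
  Not every element is met, so the respondent fails to carry Stage 2.
The analysis ends at Stage 2; the claimant prevails.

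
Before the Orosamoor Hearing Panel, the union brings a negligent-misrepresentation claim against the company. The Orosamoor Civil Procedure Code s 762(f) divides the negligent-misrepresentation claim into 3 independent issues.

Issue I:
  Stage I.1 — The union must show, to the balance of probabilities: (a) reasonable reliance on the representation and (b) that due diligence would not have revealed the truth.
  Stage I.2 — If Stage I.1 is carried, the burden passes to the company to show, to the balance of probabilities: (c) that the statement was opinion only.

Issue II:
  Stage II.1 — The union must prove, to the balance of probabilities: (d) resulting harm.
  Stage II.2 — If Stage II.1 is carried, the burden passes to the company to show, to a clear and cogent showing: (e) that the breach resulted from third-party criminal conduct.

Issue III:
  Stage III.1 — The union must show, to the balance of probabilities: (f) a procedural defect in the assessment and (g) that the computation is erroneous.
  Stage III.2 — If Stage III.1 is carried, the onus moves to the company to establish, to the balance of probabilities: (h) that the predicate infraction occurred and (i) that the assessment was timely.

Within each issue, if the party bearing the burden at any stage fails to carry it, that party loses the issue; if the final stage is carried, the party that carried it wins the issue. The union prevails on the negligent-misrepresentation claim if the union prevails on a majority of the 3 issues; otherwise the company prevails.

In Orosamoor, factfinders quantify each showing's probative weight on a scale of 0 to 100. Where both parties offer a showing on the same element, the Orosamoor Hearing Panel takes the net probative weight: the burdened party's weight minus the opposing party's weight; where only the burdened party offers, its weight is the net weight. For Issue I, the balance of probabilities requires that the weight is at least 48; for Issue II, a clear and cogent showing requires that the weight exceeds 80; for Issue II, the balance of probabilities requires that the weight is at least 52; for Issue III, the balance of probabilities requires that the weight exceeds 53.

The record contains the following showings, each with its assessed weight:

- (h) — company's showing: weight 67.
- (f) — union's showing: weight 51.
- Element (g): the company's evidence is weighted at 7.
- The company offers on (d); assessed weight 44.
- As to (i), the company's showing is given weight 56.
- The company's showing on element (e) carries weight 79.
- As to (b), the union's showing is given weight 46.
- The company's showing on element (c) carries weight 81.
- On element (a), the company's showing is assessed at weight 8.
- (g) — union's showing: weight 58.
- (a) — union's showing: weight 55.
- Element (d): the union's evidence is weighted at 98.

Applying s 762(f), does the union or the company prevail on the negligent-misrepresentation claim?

company

— Issue I —
Stage I.1 — burden on union; standard: the balance of probabilities (weight is at least 48).
    (a): 55 − 8 = 47 < 48 [not met]
    (b): 46 < 48 [not met]
  Not every element is met, so the union fails to carry Stage I.1.
So the company prevails on this issue.
— Issue II —
At Stage II.1 the union must meet the balance of probabilities (weight is at least 52): on (d) the weight is 98 less the opposing 44 gives net 54, which does reach 52, so (d) meets the standard.
  Stage II.1 carried; the burden shifts to the company.
At Stage II.2 the company must meet a clear and cogent showing (weight exceeds 80): on (e) the weight is 79, ≤ 80, so (e) does not meet the standard.
  The company does not carry Stage II.2.
So the union prevails on this issue.
— Issue III —
Stage III.1 — burden on union; standard: the balance of probabilities (weight exceeds 53).
    (f): 51 ≤ 53 [not met]
    (g): 58 − 7 = 51 ≤ 53 [not met]
  Not every element is met, so the union fails to carry Stage III.1.
The company prevails on this issue.
Per-issue: Issue I → company; Issue II → union; Issue III → company. The union must prevail on a majority of issues; overall, the company prevails.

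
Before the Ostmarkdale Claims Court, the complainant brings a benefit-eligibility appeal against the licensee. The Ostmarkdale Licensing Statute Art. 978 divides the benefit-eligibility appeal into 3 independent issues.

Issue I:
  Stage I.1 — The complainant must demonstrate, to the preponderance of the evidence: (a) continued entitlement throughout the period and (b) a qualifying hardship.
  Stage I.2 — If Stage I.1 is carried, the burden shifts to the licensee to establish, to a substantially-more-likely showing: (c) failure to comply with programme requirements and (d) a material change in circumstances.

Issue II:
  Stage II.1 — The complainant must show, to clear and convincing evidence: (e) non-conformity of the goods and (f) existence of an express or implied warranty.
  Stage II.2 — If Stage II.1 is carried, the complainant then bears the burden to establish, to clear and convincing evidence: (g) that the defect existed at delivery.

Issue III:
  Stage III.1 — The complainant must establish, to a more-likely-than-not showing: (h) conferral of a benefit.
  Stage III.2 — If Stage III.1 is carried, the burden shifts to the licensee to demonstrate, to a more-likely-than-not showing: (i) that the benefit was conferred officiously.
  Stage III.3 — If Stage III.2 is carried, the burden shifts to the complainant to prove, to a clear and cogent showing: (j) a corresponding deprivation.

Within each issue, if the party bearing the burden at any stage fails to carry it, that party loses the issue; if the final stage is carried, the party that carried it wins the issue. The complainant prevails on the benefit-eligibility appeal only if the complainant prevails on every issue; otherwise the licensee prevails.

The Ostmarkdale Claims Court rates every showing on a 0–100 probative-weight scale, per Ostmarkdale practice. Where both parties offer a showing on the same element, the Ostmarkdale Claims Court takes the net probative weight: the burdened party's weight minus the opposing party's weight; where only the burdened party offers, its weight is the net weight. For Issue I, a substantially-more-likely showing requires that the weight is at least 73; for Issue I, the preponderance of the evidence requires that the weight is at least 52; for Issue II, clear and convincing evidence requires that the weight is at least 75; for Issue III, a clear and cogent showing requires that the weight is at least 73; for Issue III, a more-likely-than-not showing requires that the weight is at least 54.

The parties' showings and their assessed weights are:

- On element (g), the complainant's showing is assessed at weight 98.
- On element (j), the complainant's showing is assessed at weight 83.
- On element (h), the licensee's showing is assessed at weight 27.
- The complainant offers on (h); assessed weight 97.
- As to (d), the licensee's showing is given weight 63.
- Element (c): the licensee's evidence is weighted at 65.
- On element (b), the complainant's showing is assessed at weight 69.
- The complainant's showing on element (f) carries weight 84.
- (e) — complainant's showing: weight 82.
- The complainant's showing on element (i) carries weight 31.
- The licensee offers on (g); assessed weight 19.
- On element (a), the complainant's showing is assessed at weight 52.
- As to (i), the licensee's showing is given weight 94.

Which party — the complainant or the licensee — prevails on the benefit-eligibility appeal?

complainant

— Issue I —
Stage I.1 (complainant, the preponderance of the evidence, weight is at least 52): (a) 52 ≥ 52 — meets; (b) 69 ≥ 52 — meets.
  The complainant carries Stage I.1; the licensee now bears the burden.
Stage I.2 (licensee, a substantially-more-likely showing, weight is at least 73): (c) 65 < 73 — fails; (d) 63 < 73 — fails.
  The licensee does not carry Stage I.2.
The complainant prevails on this issue.
— Issue II —
Stage II.1 — burden on complainant; standard: clear and convincing evidence (weight is at least 75).
    (e): 82 ≥ 75 [met]
    (f): 84 ≥ 75 [met]
  Stage II.1 is satisfied; the complainant continues to bear the burden.
Stage II.2 — burden on complainant; standard: clear and convincing evidence (weight is at least 75).
    (g): 98 − 19 = 79 ≥ 75 [met]
  All elements met at the final stage.
All stages carried — the complainant prevails on this issue.
— Issue III —
At Stage III.1 the complainant must meet a more-likely-than-not showing (weight is at least 54): on (h) the weight is 97 less the opposing 27 gives net 70, ≥ 54, so (h) meets the standard.
  Stage III.1 is satisfied; the onus moves to the licensee.
At Stage III.2 the licensee must meet a more-likely-than-not showing (weight is at least 54): on (i) the weight is 94 less the opposing 31 gives net 63, which does reach 54, so (i) meets the standard.
  Stage III.2 carried; the burden shifts to the complainant.
At Stage III.3 the complainant must meet a clear and cogent showing (weight is at least 73): on (j) the weight is 83, which does reach 73, so (j) meets the standard.
  All elements met at the final stage.
Every stage carried; the complainant prevails on this issue.
Per-issue: Issue I → complainant; Issue II → complainant; Issue III → complainant. The complainant must prevail on every issue; overall, the complainant prevails.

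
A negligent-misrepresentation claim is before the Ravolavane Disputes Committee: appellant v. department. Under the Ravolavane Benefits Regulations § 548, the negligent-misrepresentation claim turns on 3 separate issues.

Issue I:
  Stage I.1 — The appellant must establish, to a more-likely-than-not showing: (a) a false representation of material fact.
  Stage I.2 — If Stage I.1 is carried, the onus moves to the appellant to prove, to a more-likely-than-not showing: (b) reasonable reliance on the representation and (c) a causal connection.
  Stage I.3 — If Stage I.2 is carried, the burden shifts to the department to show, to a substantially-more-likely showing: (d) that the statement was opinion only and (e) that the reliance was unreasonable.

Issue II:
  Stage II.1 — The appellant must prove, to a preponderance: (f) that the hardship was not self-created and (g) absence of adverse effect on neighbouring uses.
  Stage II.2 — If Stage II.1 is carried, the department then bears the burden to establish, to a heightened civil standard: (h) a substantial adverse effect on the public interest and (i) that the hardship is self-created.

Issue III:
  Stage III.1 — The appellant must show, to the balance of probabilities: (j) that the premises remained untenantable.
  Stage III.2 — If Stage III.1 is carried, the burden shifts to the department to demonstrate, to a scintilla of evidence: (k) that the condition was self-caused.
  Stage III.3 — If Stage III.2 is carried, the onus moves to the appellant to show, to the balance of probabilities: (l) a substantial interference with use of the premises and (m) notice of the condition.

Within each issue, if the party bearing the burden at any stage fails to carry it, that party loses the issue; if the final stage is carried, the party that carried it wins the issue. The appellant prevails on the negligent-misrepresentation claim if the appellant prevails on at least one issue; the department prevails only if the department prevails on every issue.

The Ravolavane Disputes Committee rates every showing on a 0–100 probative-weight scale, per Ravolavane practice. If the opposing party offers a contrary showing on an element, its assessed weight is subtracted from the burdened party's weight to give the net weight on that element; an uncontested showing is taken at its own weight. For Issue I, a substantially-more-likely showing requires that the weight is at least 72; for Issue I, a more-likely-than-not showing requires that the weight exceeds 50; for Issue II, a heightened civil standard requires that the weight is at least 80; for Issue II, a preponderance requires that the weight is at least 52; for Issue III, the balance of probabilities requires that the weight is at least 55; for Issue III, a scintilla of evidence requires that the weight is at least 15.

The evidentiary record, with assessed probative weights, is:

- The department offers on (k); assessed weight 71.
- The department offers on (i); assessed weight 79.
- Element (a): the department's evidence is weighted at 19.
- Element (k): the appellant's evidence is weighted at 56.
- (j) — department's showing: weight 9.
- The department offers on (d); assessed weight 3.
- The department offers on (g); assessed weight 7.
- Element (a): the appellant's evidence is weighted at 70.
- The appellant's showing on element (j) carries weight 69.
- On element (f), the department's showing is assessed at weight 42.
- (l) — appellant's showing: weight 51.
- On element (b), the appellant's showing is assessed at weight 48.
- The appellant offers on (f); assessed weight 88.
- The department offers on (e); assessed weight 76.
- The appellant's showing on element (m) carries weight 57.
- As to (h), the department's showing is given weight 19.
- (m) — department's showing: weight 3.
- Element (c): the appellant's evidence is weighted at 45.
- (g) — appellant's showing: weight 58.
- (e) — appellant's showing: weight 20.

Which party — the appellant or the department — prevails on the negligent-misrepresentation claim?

— Issue I —
Stage I.1 — burden on appellant; standard: a more-likely-than-not showing (weight exceeds 50).
    (a): 70 − 19 = 51 > 50 [met]
  All elements met. The appellant retains the burden for Stage I.2.
Stage I.2 — burden on appellant; standard: a more-likely-than-not showing (weight exceeds 50).
    (b): 48 ≤ 50 [not met]
    (c): 45 ≤ 50 [not met]
  Stage I.2 not carried; the appellant fails its burden.
The department prevails on this issue.
— Issue II —
At Stage II.1 the appellant must meet a preponderance (weight is at least 52): on (f) the weight is 88 less the opposing 42 gives net 46, < 52, so (f) does not meet the standard; on (g) the weight is 58 less the opposing 7 gives net 51, which does not reach 52, so (g) does not meet the standard.
  Stage II.1 not carried; the appellant fails its burden.
The department prevails on this issue.
— Issue III —
At Stage III.1 the appellant must meet the balance of probabilities (weight is at least 55): on (j) the weight is 69 less the opposing 9 gives net 60, which does reach 55, so (j) meets the standard.
  Stage III.1 is satisfied; the onus moves to the department.
At Stage III.2 the department must meet a scintilla of evidence (weight is at least 15): on (k) the weight is 71 less the opposing 56 gives net 15, ≥ 15, so (k) meets the standard.
  The department carries Stage III.2; the appellant now bears the burden.
At Stage III.3 the appellant must meet the balance of probabilities (weight is at least 55): on (l) the weight is 51, which does not reach 55, so (l) does not meet the standard; on (m) the weight is 57 less the opposing 3 gives net 54, which does not reach 55, so (m) does not meet the standard.
  The appellant does not carry Stage III.3.
The department prevails on this issue.
Per-issue: Issue I → department; Issue II → department; Issue III → department. The appellant must prevail on at least one issue; overall, the department prevails.

department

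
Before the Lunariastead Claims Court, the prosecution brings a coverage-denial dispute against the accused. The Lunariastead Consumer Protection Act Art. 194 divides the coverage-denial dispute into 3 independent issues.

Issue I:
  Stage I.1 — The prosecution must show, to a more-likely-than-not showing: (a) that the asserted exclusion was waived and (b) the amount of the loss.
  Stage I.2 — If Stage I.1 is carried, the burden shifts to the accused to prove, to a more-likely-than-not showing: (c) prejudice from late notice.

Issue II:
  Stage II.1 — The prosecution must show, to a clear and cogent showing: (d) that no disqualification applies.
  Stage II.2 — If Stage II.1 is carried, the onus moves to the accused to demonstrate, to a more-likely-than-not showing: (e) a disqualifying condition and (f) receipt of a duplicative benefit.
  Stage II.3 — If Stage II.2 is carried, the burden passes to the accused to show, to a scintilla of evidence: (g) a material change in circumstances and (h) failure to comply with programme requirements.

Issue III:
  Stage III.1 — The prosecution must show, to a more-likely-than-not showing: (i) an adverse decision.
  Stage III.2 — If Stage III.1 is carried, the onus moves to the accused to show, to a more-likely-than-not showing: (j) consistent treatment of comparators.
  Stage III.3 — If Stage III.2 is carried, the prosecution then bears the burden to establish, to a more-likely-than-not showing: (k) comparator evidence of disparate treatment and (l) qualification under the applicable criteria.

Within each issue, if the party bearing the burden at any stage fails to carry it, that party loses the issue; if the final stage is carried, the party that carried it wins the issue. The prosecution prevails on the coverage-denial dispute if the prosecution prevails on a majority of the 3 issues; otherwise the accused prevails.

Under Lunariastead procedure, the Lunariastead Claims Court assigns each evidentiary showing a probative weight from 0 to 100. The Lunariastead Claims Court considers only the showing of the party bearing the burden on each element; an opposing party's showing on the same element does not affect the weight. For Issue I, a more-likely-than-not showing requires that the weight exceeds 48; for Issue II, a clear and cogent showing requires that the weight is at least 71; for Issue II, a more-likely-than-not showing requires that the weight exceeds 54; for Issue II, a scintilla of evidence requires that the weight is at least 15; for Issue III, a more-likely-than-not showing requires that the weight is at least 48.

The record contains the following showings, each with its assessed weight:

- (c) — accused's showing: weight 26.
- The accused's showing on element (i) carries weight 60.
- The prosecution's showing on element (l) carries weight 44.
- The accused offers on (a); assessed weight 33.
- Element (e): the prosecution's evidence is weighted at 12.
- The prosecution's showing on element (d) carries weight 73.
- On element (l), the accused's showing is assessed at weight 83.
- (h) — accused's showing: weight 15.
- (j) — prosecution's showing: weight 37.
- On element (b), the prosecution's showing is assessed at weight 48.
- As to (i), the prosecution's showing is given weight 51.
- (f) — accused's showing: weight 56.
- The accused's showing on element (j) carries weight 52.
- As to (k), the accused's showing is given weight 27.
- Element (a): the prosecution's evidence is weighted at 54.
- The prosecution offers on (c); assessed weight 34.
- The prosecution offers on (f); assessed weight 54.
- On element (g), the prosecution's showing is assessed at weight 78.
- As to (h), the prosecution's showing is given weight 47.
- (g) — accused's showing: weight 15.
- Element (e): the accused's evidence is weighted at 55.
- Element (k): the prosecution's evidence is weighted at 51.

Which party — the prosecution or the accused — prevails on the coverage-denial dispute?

accused

— Issue I —
Stage I.1 (prosecution, a more-likely-than-not showing, weight exceeds 48): (a) 54 (accused's 33 disregarded) > 48 — meets; (b) 48 ≤ 48 — fails.
  The prosecution does not carry Stage I.1.
So the accused prevails on this issue.
— Issue II —
Stage II.1 — burden on prosecution; standard: a clear and cogent showing (weight is at least 71).
    (d): 73 ≥ 71 [met]
  Stage II.1 is satisfied; the onus moves to the accused.
Stage II.2 — burden on accused; standard: a more-likely-than-not showing (weight exceeds 54).
    (e): 55 (prosecution's 12 disregarded) > 54 [met]
    (f): 56 (prosecution's 54 disregarded) > 54 [met]
  Stage II.2 is satisfied; the accused continues to bear the burden.
Stage II.3 — burden on accused; standard: a scintilla of evidence (weight is at least 15).
    (g): 15 (prosecution's 78 disregarded) ≥ 15 [met]
    (h): 15 (prosecution's 47 disregarded) ≥ 15 [met]
  The accused carries the last stage.
Every stage carried; the accused prevails on this issue.
— Issue III —
At Stage III.1 the prosecution must meet a more-likely-than-not showing (weight is at least 48): on (i) the weight is 51 (the accused's 60 is given no effect), ≥ 48, so (i) meets the standard.
  Stage III.1 carried; the burden shifts to the accused.
At Stage III.2 the accused must meet a more-likely-than-not showing (weight is at least 48): on (j) the weight is 52 (the prosecution's 37 is given no effect), which does reach 48, so (j) meets the standard.
  The accused carries Stage III.2; the prosecution now bears the burden.
At Stage III.3 the prosecution must meet a more-likely-than-not showing (weight is at least 48): on (k) the weight is 51 (the accused's 27 is given no effect), which does reach 48, so (k) meets the standard; on (l) the weight is 44 (the accused's 83 is given no effect), < 48, so (l) does not meet the standard.
  The prosecution does not carry Stage III.3.
The accused prevails on this issue.
Per-issue: Issue I → accused; Issue II → accused; Issue III → accused. The prosecution must prevail on a majority of issues; overall, the accused prevails.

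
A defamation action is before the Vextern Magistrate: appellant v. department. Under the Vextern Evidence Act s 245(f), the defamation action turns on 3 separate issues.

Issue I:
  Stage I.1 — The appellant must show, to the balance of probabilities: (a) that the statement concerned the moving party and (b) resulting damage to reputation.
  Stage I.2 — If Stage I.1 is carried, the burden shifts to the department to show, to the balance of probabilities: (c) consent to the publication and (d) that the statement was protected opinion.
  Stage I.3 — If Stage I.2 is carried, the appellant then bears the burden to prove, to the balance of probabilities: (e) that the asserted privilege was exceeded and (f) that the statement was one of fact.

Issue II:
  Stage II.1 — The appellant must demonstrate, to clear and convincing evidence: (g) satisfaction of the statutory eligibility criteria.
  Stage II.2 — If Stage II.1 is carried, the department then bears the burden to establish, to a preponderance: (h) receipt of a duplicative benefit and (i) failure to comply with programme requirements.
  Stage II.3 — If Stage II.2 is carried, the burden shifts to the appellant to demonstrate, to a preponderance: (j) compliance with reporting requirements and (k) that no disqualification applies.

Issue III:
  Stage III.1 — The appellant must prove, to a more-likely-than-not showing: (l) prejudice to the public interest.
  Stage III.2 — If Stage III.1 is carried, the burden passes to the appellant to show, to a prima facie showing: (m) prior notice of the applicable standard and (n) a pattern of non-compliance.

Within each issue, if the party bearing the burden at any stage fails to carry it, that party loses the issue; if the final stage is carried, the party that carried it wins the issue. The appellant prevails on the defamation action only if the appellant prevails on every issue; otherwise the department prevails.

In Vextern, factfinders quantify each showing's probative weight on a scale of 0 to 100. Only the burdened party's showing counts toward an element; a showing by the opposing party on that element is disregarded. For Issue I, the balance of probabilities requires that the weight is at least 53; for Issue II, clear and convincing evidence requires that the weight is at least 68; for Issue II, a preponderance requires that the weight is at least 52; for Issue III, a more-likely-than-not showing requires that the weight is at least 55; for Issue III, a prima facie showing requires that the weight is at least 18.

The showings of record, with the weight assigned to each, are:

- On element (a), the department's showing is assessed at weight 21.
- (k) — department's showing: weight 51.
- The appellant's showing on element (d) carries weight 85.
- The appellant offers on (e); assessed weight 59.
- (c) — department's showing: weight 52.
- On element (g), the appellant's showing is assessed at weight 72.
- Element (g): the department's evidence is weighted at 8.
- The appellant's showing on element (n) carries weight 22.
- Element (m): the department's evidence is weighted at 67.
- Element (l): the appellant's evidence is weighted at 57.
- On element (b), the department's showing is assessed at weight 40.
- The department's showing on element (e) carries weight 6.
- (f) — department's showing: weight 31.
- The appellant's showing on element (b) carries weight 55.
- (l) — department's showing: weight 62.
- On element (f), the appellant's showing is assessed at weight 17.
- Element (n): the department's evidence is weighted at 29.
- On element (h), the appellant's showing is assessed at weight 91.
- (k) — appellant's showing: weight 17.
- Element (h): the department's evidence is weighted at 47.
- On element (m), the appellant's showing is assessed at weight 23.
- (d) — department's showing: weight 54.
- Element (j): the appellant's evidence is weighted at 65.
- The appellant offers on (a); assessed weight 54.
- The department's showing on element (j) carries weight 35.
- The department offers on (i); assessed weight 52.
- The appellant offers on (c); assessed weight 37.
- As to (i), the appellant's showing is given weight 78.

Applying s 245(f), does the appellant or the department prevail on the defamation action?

appellant

— Issue I —
At Stage I.1 the appellant must meet the balance of probabilities (weight is at least 53): on (a) the weight is 54 (the department's 21 is given no effect), ≥ 53, so (a) meets the standard; on (b) the weight is 55 (the department's 40 is given no effect), which does reach 53, so (b) meets the standard.
  Stage I.1 carried; the burden shifts to the department.
At Stage I.2 the department must meet the balance of probabilities (weight is at least 53): on (c) the weight is 52 (the appellant's 37 is given no effect), < 53, so (c) does not meet the standard; on (d) the weight is 54 (the appellant's 85 is given no effect), ≥ 53, so (d) meets the standard.
  The department does not carry Stage I.2.
The appellant prevails on this issue.
— Issue II —
Stage II.1 — burden on appellant; standard: clear and convincing evidence (weight is at least 68).
    (g): 72 (department's 8 disregarded) ≥ 68 [met]
  All elements met. The burden passes to the department.
Stage II.2 — burden on department; standard: a preponderance (weight is at least 52).
    (h): 47 (appellant's 91 disregarded) < 52 [not met]
    (i): 52 (appellant's 78 disregarded) ≥ 52 [met]
  Stage II.2 not carried; the department fails its burden.
The analysis ends at Stage II.2; the appellant prevails on this issue.
— Issue III —
At Stage III.1 the appellant must meet a more-likely-than-not showing (weight is at least 55): on (l) the weight is 57 (the department's 62 is given no effect), which does reach 55, so (l) meets the standard.
  All elements met. The appellant retains the burden for Stage III.2.
At Stage III.2 the appellant must meet a prima facie showing (weight is at least 18): on (m) the weight is 23 (the department's 67 is given no effect), ≥ 18, so (m) meets the standard; on (n) the weight is 22 (the department's 29 is given no effect), ≥ 18, so (n) meets the standard.
  All elements met at the final stage.
Every stage carried; the appellant prevails on this issue.
Per-issue: Issue I → appellant; Issue II → appellant; Issue III → appellant. The appellant must prevail on every issue; overall, the appellant prevails.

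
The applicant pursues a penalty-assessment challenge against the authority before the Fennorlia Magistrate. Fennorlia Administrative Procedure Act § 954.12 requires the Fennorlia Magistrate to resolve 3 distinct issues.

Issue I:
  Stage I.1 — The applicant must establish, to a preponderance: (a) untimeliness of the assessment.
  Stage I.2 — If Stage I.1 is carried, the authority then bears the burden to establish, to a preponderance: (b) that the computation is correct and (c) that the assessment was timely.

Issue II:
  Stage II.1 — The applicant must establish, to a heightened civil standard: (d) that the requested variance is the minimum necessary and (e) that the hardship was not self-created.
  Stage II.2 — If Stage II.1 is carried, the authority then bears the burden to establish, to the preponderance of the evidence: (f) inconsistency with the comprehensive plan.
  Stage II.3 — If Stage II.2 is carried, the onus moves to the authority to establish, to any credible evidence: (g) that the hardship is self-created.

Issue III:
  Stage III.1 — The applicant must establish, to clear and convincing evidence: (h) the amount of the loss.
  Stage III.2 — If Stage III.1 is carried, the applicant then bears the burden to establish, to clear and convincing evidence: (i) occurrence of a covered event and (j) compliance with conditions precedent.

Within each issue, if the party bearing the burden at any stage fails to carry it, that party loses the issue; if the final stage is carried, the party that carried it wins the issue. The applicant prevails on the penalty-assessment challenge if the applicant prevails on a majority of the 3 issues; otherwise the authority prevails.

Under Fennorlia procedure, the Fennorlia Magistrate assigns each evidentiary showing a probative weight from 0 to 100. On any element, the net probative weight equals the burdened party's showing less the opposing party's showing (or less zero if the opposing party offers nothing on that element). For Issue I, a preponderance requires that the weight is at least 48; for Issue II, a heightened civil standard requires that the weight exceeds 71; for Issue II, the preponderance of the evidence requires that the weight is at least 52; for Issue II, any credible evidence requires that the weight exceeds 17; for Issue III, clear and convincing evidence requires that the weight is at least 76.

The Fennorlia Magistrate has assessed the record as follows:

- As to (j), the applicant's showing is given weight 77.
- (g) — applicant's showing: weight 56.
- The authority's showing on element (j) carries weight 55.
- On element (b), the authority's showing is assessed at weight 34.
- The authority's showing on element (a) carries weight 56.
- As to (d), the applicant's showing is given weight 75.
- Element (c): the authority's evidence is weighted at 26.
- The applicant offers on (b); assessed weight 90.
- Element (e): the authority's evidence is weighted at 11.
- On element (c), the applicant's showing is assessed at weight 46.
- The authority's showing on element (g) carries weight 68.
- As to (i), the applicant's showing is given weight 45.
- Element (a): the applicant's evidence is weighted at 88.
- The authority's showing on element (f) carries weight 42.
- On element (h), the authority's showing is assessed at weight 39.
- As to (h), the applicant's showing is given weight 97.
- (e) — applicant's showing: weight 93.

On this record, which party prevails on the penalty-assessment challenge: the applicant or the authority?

authority

— Issue I —
Stage I.1 — burden on applicant; standard: a preponderance (weight is at least 48).
    (a): 88 − 56 = 32 < 48 [not met]
  Not every element is met, so the applicant fails to carry Stage I.1.
The analysis ends at Stage I.1; the authority prevails on this issue.
— Issue II —
At Stage II.1 the applicant must meet a heightened civil standard (weight exceeds 71): on (d) the weight is 75, which does exceed 71, so (d) meets the standard; on (e) the weight is 93 less the opposing 11 gives net 82, > 71, so (e) meets the standard.
  Stage II.1 is satisfied; the onus moves to the authority.
At Stage II.2 the authority must meet the preponderance of the evidence (weight is at least 52): on (f) the weight is 42, < 52, so (f) does not meet the standard.
  The authority does not carry Stage II.2.
The applicant prevails on this issue.
— Issue III —
Stage III.1 (applicant, clear and convincing evidence, weight is at least 76): (h) net 97−39=58 < 76 — fails.
  The applicant does not carry Stage III.1.
So the authority prevails on this issue.
Per-issue: Issue I → authority; Issue II → applicant; Issue III → authority. The applicant must prevail on a majority of issues; overall, the authority prevails.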